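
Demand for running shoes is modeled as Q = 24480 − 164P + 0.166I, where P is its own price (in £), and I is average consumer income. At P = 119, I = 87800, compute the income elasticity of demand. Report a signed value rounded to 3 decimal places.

0.746

At the given values, Q = 24480 − 164(119) + 0.166(87800) = 19538.8.
∂Q/∂I = 0.166.
E = (0.166) × (87800/19538.8) = 0.74594…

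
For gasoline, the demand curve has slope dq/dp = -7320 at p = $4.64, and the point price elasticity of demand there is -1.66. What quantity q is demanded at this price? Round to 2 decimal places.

Ed = (dq/dp)·(p/q) ⇒ q = (dq/dp)·p/Ed = (-7320)·4.64/(-1.66) = 20460.7228…

20460.72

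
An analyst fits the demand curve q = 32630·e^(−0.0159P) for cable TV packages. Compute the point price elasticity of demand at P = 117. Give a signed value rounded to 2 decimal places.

dq/dP = −0.0159·q = -80.7414. At P = 117, q = 5078.07.
Ed = (dq/dP)·(P/q) = (-80.7414) × (117/5078.07) = -1.8603

-1.86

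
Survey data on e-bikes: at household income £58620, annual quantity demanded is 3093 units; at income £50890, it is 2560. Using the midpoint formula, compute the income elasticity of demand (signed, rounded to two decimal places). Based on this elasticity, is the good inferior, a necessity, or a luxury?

1.34; luxury

%ΔQ = (2560 − 3093)/[( 3093 + 2560)/2] = -533/2826.5 = -0.188572…
%ΔIncome = (50890 − 58620)/[( 58620 + 50890)/2] = -7730/54755 = -0.141174…
E_income = (-533/2826.5) / (-7730/54755) = 1.3357…
E_income > 1 ⇒ normal good, luxury.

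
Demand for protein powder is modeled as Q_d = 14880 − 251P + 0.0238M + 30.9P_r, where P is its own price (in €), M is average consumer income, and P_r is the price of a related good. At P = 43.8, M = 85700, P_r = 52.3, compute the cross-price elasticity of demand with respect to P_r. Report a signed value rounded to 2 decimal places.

At the given values, Q_d = 14880 − 251(43.8) + 0.0238(85700) + 30.9(52.3) = 7541.93.
∂Q_d/∂P_r = 30.9.
E = (30.9) × (52.3/7541.93) = 0.2142…

0.21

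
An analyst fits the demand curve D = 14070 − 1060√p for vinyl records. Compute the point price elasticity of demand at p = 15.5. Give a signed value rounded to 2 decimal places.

-0.21

dD/dp = −1060/(2√p) = -134.62. At p = 15.5, D = 9896.78.
Ed = (dD/dp)·(p/D) = (-134.62) × (15.5/9896.78) = -0.2108…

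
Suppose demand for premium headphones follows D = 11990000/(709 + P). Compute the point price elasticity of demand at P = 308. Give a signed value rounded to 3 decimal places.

dD/dP = −11990000/(709 + P)² = -11.5925. At P = 308, D = 11789.6.
Ed = (dD/dP)·(P/D) = (-11.5925) × (308/11789.6) = -0.30285…

-0.303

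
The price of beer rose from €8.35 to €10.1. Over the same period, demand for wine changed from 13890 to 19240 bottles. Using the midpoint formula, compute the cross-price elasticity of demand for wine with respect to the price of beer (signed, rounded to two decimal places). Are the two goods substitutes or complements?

1.70; substitutes

%ΔQ_{wine} = (19240 − 13890)/avg = 5350/16565 = 0.322970…
%ΔP_{beer} = (10.1 − 8.35)/avg = 1.75/9.225 = 0.189701…
E_cross = (5350/16565) / (1.75/9.225) = 1.7025…
E_cross > 0 ⇒ the goods are substitutes.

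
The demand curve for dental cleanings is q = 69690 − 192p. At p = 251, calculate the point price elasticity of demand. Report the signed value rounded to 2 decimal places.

dq/dp = −192. At p = 251, q = 69690 − 192(251) = 21498.
Ed = (dq/dp)·(p/q) = −192 × (251/21498) = -2.2416…

-2.24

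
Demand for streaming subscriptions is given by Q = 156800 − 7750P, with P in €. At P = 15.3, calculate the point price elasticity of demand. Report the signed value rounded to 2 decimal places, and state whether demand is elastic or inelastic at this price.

-3.10; elastic

dQ/dP = −7750. At P = 15.3, Q = 156800 − 7750(15.3) = 38225.
Ed = (dQ/dP)·(P/Q) = −7750 × (15.3/38225) = -3.1020…
|Ed| = 3.10 > 1, so demand is elastic.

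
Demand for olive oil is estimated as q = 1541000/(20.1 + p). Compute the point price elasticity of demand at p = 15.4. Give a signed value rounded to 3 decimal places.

dq/dp = −1541000/(20.1 + p)² = -1222.77. At p = 15.4, q = 43408.5.
Ed = (dq/dp)·(p/q) = (-1222.77) × (15.4/43408.5) = -0.43380…

-0.434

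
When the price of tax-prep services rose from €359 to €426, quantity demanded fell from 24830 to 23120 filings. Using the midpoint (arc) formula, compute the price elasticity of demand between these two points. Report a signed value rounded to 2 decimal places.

%ΔQ = (23120 − 24830) / [(24830 + 23120)/2] = -1710/23975 = -0.071324…
%ΔP = (426 − 359) / [(359 + 426)/2] = 67/392.5 = 0.170700…
Arc Ed = %ΔQ / %ΔP = (-1710/23975) / (67/392.5) = -0.4178…

-0.42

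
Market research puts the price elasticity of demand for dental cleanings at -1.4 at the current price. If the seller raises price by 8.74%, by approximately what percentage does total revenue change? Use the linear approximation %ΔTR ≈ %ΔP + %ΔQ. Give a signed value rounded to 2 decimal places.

%ΔQ ≈ Ed × %ΔP = (-1.4) × (+8.74%) = -12.2360%
%ΔTR ≈ %ΔP + %ΔQ = (+8.74%) + (-12.2360%) = -3.4960%

-3.50%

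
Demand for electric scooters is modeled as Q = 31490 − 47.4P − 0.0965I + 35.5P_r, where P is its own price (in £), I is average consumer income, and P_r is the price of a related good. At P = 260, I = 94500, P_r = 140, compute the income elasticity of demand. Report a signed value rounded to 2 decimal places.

At the given values, Q = 31490 − 47.4(260) − 0.0965(94500) + 35.5(140) = 15016.75.
∂Q/∂I = -0.0965.
E = (-0.0965) × (94500/15016.75) = -0.6072…

-0.61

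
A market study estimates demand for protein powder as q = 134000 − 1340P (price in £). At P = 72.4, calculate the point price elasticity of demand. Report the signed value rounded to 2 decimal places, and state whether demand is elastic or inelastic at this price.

dq/dP = −1340. At P = 72.4, q = 134000 − 1340(72.4) = 36984.
Ed = (dq/dP)·(P/q) = −1340 × (72.4/36984) = -2.6231…
|Ed| = 2.62 > 1, so demand is elastic.

-2.62; elastic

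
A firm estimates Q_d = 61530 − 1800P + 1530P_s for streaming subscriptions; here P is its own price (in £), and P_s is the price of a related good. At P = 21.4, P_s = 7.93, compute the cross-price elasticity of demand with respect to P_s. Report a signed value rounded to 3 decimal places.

At the given values, Q_d = 61530 − 1800(21.4) + 1530(7.93) = 35142.9.
∂Q_d/∂P_s = 1530.
E = (1530) × (7.93/35142.9) = 0.34524…

0.345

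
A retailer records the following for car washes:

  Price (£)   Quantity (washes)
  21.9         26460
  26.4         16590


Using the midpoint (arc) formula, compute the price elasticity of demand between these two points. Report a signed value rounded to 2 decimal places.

%ΔQ = (16590 − 26460) / [(26460 + 16590)/2] = -9870/21525 = -0.458536…
%ΔP = (26.4 − 21.9) / [(21.9 + 26.4)/2] = 4.5/24.15 = 0.186335…
Arc Ed = %ΔQ / %ΔP = (-9870/21525) / (4.5/24.15) = -2.4608…

-2.46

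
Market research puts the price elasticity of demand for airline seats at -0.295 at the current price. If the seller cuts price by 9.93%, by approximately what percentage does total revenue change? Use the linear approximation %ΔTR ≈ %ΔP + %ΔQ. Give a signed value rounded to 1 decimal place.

%ΔQ ≈ Ed × %ΔP = (-0.295) × (-9.93%) = +2.9294%
%ΔTR ≈ %ΔP + %ΔQ = (-9.93%) + (+2.9294%) = -7.0007%

-7.0%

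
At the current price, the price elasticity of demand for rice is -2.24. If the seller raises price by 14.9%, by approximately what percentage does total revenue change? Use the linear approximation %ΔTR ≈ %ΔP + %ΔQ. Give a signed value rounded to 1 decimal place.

-18.5%

%ΔQ ≈ Ed × %ΔP = (-2.24) × (+14.9%) = -33.3760%
%ΔTR ≈ %ΔP + %ΔQ = (+14.9%) + (-33.3760%) = -18.4760%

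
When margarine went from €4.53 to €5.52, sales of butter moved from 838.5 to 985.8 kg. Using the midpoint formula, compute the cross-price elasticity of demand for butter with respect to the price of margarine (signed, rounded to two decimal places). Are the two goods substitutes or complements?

%ΔQ_{butter} = (985.8 − 838.5)/avg = 147.3/912.15 = 0.161486…
%ΔP_{margarine} = (5.52 − 4.53)/avg = 0.99/5.025 = 0.197014…
E_cross = (147.3/912.15) / (0.99/5.025) = 0.8196…
E_cross > 0 ⇒ the goods are substitutes.

0.82; substitutes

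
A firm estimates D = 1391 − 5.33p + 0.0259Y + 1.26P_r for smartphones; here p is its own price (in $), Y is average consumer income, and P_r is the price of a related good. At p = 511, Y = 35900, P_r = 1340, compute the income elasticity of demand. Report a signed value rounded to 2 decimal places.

0.72

At the given values, D = 1391 − 5.33(511) + 0.0259(35900) + 1.26(1340) = 1285.58.
∂D/∂Y = 0.0259.
E = (0.0259) × (35900/1285.58) = 0.7232…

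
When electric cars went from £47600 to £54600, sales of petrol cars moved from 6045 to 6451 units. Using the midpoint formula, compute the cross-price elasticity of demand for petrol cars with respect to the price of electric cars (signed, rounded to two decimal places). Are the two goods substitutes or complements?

%ΔQ_{petrol cars} = (6451 − 6045)/avg = 406/6248 = 0.064980…
%ΔP_{electric cars} = (54600 − 47600)/avg = 7000/51100 = 0.136986…
E_cross = (406/6248) / (7000/51100) = 0.4743…
E_cross > 0 ⇒ the goods are substitutes.

0.47; substitutes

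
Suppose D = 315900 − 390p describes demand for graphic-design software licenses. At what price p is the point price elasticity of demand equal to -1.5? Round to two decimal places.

Ed = −390p/(315900 − 390p). Set this equal to -1.5:
390p = 1.5·(315900 − 390p) ⇒ 390p(1 + 1.5) = 1.5·315900
p = 1.5·315900 / (390·2.5) = 486

486.00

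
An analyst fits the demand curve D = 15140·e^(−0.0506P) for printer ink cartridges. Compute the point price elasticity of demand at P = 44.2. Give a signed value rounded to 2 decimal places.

dD/dP = −0.0506·D = -81.8405. At P = 44.2, D = 1617.4.
Ed = (dD/dP)·(P/D) = (-81.8405) × (44.2/1617.4) = -2.2365…

-2.24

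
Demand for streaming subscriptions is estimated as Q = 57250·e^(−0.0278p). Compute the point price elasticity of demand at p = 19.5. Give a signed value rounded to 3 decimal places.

dQ/dp = −0.0278·Q = -925.527. At p = 19.5, Q = 33292.4.
Ed = (dQ/dp)·(p/Q) = (-925.527) × (19.5/33292.4) = -0.5421

-0.542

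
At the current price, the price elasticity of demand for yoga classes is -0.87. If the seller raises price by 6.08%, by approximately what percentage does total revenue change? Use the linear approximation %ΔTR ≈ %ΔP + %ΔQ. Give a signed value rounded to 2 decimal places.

%ΔQ ≈ Ed × %ΔP = (-0.87) × (+6.08%) = -5.2896%
%ΔTR ≈ %ΔP + %ΔQ = (+6.08%) + (-5.2896%) = +0.7904%

+0.79%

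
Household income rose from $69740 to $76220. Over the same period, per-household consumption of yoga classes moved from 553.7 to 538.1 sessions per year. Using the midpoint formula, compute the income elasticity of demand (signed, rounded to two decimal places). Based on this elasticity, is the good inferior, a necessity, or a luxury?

%ΔQ = (538.1 − 553.7)/[( 553.7 + 538.1)/2] = -15.6/545.9 = -0.028576…
%ΔIncome = (76220 − 69740)/[( 69740 + 76220)/2] = 6480/72980 = 0.088791…
E_income = (-15.6/545.9) / (6480/72980) = -0.3218…
E_income < 0 ⇒ inferior good.

-0.32; inferior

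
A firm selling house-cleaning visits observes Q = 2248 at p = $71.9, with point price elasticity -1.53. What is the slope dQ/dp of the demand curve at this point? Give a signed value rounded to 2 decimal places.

-47.84

Ed = (dQ/dp)·(p/Q) ⇒ dQ/dp = Ed·Q/p = (-1.53)·2248/71.9 = -47.8364…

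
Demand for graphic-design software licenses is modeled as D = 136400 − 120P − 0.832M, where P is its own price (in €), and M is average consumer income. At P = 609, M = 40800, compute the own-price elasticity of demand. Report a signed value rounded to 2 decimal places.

-2.49

At the given values, D = 136400 − 120(609) − 0.832(40800) = 29374.4.
∂D/∂P = −120.
E = (-120) × (609/29374.4) = -2.4878…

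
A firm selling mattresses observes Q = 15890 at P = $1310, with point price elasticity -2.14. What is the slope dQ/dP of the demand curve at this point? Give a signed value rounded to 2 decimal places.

Ed = (dQ/dP)·(P/Q) ⇒ dQ/dP = Ed·Q/P = (-2.14)·15890/1310 = -25.9577…

-25.96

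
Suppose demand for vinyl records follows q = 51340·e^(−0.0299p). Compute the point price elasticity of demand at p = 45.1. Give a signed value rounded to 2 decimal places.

dq/dp = −0.0299·q = -398.552. At p = 45.1, q = 13329.5.
Ed = (dq/dp)·(p/q) = (-398.552) × (45.1/13329.5) = -1.3484…

-1.35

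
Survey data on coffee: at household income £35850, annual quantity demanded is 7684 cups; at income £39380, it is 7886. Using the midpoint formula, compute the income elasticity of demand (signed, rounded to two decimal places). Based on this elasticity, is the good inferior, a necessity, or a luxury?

%ΔQ = (7886 − 7684)/[( 7684 + 7886)/2] = 202/7785 = 0.025947…
%ΔIncome = (39380 − 35850)/[( 35850 + 39380)/2] = 3530/37615 = 0.093845…
E_income = (202/7785) / (3530/37615) = 0.2764…
0 < E_income < 1 ⇒ normal good, necessity.

0.28; necessity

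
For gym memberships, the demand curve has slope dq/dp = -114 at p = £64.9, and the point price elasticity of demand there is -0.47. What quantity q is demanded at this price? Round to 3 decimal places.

15741.702

Ed = (dq/dp)·(p/q) ⇒ q = (dq/dp)·p/Ed = (-114)·64.9/(-0.47) = 15741.70212…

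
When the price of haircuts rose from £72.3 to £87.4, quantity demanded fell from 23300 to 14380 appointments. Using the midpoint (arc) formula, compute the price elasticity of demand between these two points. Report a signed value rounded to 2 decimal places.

-2.50

%ΔQ = (14380 − 23300) / [(23300 + 14380)/2] = -8920/18840 = -0.473460…
%ΔP = (87.4 − 72.3) / [(72.3 + 87.4)/2] = 15.1/79.85 = 0.189104…
Arc Ed = %ΔQ / %ΔP = (-8920/18840) / (15.1/79.85) = -2.5036…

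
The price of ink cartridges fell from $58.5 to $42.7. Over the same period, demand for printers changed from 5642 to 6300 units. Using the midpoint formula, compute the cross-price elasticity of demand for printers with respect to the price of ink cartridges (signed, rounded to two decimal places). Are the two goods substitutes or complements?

%ΔQ_{printers} = (6300 − 5642)/avg = 658/5971 = 0.110199…
%ΔP_{ink cartridges} = (42.7 − 58.5)/avg = -15.8/50.6 = -0.312252…
E_cross = (658/5971) / (-15.8/50.6) = -0.3529…
E_cross < 0 ⇒ the goods are complements.

-0.35; complements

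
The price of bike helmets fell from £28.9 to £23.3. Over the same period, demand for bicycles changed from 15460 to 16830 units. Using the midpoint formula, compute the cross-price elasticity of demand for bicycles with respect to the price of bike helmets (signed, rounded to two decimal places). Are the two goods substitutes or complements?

%ΔQ_{bicycles} = (16830 − 15460)/avg = 1370/16145 = 0.084855…
%ΔP_{bike helmets} = (23.3 − 28.9)/avg = -5.6/26.1 = -0.214559…
E_cross = (1370/16145) / (-5.6/26.1) = -0.3954…
E_cross < 0 ⇒ the goods are complements.

-0.40; complements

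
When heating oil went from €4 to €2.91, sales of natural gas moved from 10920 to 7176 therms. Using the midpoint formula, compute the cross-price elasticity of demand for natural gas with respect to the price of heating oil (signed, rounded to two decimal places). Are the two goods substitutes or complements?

1.31; substitutes

%ΔQ_{natural gas} = (7176 − 10920)/avg = -3744/9048 = -0.413793…
%ΔP_{heating oil} = (2.91 − 4)/avg = -1.09/3.455 = -0.315484…
E_cross = (-3744/9048) / (-1.09/3.455) = 1.3116…
E_cross > 0 ⇒ the goods are substitutes.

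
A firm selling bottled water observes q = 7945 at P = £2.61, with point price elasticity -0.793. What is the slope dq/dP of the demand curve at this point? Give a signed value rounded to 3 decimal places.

-2413.941

Ed = (dq/dP)·(P/q) ⇒ dq/dP = Ed·q/P = (-0.793)·7945/2.61 = -2413.94061…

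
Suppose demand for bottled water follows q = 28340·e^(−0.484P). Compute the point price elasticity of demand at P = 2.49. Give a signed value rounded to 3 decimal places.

-1.205

dq/dP = −0.484·q = -4110.09. At P = 2.49, q = 8491.91.
Ed = (dq/dP)·(P/q) = (-4110.09) × (2.49/8491.91) = -1.20516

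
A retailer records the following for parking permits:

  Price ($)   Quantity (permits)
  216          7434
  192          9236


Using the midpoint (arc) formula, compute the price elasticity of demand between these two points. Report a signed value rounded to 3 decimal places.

%ΔQ = (9236 − 7434) / [(7434 + 9236)/2] = 1802/8335 = 0.216196…
%ΔP = (192 − 216) / [(216 + 192)/2] = -24/204 = -0.117647…
Arc Ed = %ΔQ / %ΔP = (1802/8335) / (-24/204) = -1.83767…

-1.838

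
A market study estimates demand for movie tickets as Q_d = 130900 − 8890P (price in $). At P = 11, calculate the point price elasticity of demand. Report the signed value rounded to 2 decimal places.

dQ_d/dP = −8890. At P = 11, Q_d = 130900 − 8890(11) = 33110.
Ed = (dQ_d/dP)·(P/Q_d) = −8890 × (11/33110) = -2.9534…

-2.95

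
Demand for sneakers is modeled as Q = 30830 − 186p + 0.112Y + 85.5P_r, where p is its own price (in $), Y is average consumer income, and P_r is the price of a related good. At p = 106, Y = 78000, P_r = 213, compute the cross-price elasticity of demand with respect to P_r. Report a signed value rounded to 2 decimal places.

At the given values, Q = 30830 − 186(106) + 0.112(78000) + 85.5(213) = 38061.5.
∂Q/∂P_r = 85.5.
E = (85.5) × (213/38061.5) = 0.4784…

0.48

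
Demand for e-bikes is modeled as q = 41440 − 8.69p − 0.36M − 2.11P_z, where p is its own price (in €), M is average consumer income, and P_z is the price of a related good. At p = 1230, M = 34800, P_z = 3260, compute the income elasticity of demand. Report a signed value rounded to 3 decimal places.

At the given values, q = 41440 − 8.69(1230) − 0.36(34800) − 2.11(3260) = 11344.7.
∂q/∂M = -0.36.
E = (-0.36) × (34800/11344.7) = -1.10430…

-1.104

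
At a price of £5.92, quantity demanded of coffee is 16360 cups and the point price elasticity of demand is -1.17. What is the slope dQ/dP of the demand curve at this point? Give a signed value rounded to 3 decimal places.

-3233.311

Ed = (dQ/dP)·(P/Q) ⇒ dQ/dP = Ed·Q/P = (-1.17)·16360/5.92 = -3233.31081…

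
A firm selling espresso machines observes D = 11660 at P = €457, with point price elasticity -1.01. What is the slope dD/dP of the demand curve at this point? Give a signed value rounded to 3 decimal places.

Ed = (dD/dP)·(P/D) ⇒ dD/dP = Ed·D/P = (-1.01)·11660/457 = -25.76936…

-25.769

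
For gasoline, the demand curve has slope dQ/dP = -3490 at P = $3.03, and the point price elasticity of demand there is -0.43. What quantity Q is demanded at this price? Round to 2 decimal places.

24592.33

Ed = (dQ/dP)·(P/Q) ⇒ Q = (dQ/dP)·P/Ed = (-3490)·3.03/(-0.43) = 24592.3255…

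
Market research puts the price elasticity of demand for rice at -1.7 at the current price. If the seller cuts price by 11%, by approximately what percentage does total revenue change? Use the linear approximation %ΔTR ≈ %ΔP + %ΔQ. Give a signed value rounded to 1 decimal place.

%ΔQ ≈ Ed × %ΔP = (-1.7) × (-11%) = +18.7000%
%ΔTR ≈ %ΔP + %ΔQ = (-11%) + (+18.7000%) = +7.7000%

+7.7%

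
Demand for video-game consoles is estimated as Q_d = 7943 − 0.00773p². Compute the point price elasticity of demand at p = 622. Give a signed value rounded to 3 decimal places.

dQ_d/dp = −2·0.00773·p = -9.61612. At p = 622, Q_d = 4952.38668.
Ed = (dQ_d/dp)·(p/Q_d) = (-9.61612) × (622/4952.38668) = -1.20774…

-1.208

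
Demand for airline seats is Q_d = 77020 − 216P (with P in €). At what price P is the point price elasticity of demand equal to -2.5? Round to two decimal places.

Ed = −216P/(77020 − 216P). Set this equal to -2.5:
216P = 2.5·(77020 − 216P) ⇒ 216P(1 + 2.5) = 2.5·77020
P = 2.5·77020 / (216·3.5) = 254.6957…

254.70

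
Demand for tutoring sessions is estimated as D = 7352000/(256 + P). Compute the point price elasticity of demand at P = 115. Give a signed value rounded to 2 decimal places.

dD/dP = −7352000/(256 + P)² = -53.4143. At P = 115, D = 19816.7.
Ed = (dD/dP)·(P/D) = (-53.4143) × (115/19816.7) = -0.3099…

-0.31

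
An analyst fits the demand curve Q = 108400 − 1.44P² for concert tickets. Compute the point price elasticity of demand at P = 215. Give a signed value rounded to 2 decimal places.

dQ/dP = −2·1.44·P = -619.2. At P = 215, Q = 41836.
Ed = (dQ/dP)·(P/Q) = (-619.2) × (215/41836) = -3.1821…

-3.18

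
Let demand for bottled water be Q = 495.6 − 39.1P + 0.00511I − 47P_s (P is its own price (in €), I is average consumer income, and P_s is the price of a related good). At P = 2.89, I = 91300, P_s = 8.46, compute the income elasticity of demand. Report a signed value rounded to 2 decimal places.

1.03

At the given values, Q = 495.6 − 39.1(2.89) + 0.00511(91300) − 47(8.46) = 451.524.
∂Q/∂I = 0.00511.
E = (0.00511) × (91300/451.524) = 1.0332…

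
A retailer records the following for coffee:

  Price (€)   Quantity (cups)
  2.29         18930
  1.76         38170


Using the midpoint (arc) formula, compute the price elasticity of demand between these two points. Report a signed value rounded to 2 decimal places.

%ΔQ = (38170 − 18930) / [(18930 + 38170)/2] = 19240/28550 = 0.673905…
%ΔP = (1.76 − 2.29) / [(2.29 + 1.76)/2] = -0.53/2.025 = -0.261728…
Arc Ed = %ΔQ / %ΔP = (19240/28550) / (-0.53/2.025) = -2.5748…

-2.57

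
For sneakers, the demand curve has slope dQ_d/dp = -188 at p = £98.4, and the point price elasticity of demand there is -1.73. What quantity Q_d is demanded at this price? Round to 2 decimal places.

Ed = (dQ_d/dp)·(p/Q_d) ⇒ Q_d = (dQ_d/dp)·p/Ed = (-188)·98.4/(-1.73) = 10693.1791…

10693.18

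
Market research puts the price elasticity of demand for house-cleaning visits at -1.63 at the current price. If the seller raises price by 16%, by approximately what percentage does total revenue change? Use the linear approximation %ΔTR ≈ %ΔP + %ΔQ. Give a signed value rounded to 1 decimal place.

%ΔQ ≈ Ed × %ΔP = (-1.63) × (+16%) = -26.0800%
%ΔTR ≈ %ΔP + %ΔQ = (+16%) + (-26.0800%) = -10.0800%

-10.1%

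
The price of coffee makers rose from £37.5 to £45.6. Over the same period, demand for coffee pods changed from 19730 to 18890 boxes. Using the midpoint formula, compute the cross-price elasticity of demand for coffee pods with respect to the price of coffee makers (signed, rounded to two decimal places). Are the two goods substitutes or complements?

-0.22; complements

%ΔQ_{coffee pods} = (18890 − 19730)/avg = -840/19310 = -0.043500…
%ΔP_{coffee makers} = (45.6 − 37.5)/avg = 8.1/41.55 = 0.194945…
E_cross = (-840/19310) / (8.1/41.55) = -0.2231…
E_cross < 0 ⇒ the goods are complements.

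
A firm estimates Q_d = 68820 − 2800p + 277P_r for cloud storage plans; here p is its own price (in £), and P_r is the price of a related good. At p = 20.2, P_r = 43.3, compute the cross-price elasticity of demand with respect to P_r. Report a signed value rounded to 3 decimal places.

0.495

At the given values, Q_d = 68820 − 2800(20.2) + 277(43.3) = 24254.1.
∂Q_d/∂P_r = 277.
E = (277) × (43.3/24254.1) = 0.49451…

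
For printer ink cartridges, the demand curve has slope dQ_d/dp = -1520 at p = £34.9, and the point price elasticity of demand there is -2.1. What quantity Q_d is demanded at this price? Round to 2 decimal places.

Ed = (dQ_d/dp)·(p/Q_d) ⇒ Q_d = (dQ_d/dp)·p/Ed = (-1520)·34.9/(-2.1) = 25260.9523…

25260.95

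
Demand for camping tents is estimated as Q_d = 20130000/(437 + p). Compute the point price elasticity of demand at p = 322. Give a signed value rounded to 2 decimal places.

-0.42

dQ_d/dp = −20130000/(437 + p)² = -34.943. At p = 322, Q_d = 26521.7.
Ed = (dQ_d/dp)·(p/Q_d) = (-34.943) × (322/26521.7) = -0.4242…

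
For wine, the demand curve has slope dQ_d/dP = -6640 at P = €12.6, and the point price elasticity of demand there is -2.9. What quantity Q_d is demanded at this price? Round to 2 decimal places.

Ed = (dQ_d/dP)·(P/Q_d) ⇒ Q_d = (dQ_d/dP)·P/Ed = (-6640)·12.6/(-2.9) = 28849.6551…

28849.66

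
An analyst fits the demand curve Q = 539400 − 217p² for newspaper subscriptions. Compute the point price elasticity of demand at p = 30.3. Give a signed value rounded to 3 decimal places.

-1.171

dQ/dp = −2·217·p = -13150.2. At p = 30.3, Q = 340174.47.
Ed = (dQ/dp)·(p/Q) = (-13150.2) × (30.3/340174.47) = -1.17131…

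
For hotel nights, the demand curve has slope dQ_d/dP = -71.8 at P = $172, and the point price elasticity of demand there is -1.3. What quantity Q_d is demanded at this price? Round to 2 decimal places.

Ed = (dQ_d/dP)·(P/Q_d) ⇒ Q_d = (dQ_d/dP)·P/Ed = (-71.8)·172/(-1.3) = 9499.6923…

9499.69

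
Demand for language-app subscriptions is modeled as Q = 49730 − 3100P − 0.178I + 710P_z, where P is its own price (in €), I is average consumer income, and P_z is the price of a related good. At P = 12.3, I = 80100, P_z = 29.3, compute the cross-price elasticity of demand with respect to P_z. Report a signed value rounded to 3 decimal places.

1.146

At the given values, Q = 49730 − 3100(12.3) − 0.178(80100) + 710(29.3) = 18145.2.
∂Q/∂P_z = 710.
E = (710) × (29.3/18145.2) = 1.14647…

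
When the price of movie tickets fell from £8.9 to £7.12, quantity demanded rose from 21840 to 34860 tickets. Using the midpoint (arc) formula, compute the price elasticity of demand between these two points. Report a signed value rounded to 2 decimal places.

%ΔQ = (34860 − 21840) / [(21840 + 34860)/2] = 13020/28350 = 0.459259…
%ΔP = (7.12 − 8.9) / [(8.9 + 7.12)/2] = -1.78/8.01 = -0.222222…
Arc Ed = %ΔQ / %ΔP = (13020/28350) / (-1.78/8.01) = -2.0666…

-2.07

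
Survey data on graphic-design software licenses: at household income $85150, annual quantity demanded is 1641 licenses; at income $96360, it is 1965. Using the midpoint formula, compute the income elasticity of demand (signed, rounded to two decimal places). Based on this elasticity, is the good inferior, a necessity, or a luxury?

%ΔQ = (1965 − 1641)/[( 1641 + 1965)/2] = 324/1803 = 0.179700…
%ΔIncome = (96360 − 85150)/[( 85150 + 96360)/2] = 11210/90755 = 0.123519…
E_income = (324/1803) / (11210/90755) = 1.4548…
E_income > 1 ⇒ normal good, luxury.

1.45; luxury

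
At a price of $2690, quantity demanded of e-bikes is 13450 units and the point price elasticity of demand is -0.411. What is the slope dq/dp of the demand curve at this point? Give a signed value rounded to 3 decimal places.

-2.055

Ed = (dq/dp)·(p/q) ⇒ dq/dp = Ed·q/p = (-0.411)·13450/2690 = -2.055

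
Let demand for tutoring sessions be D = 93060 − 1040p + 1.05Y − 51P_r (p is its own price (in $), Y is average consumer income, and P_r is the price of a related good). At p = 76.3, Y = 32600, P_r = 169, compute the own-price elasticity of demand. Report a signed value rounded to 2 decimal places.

-2.02

At the given values, D = 93060 − 1040(76.3) + 1.05(32600) − 51(169) = 39319.
∂D/∂p = −1040.
E = (-1040) × (76.3/39319) = -2.0181…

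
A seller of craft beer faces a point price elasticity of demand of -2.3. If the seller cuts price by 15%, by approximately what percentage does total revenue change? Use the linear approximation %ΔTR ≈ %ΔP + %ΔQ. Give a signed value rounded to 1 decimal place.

+19.5%

%ΔQ ≈ Ed × %ΔP = (-2.3) × (-15%) = +34.5000%
%ΔTR ≈ %ΔP + %ΔQ = (-15%) + (+34.5000%) = +19.5000%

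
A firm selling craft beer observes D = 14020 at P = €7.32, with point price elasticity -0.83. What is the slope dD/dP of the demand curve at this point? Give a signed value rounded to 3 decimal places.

-1589.699

Ed = (dD/dP)·(P/D) ⇒ dD/dP = Ed·D/P = (-0.83)·14020/7.32 = -1589.69945…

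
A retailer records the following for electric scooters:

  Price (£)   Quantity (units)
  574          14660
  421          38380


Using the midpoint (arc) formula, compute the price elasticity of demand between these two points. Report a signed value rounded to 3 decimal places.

-2.908

%ΔQ = (38380 − 14660) / [(14660 + 38380)/2] = 23720/26520 = 0.894419…
%ΔP = (421 − 574) / [(574 + 421)/2] = -153/497.5 = -0.307537…
Arc Ed = %ΔQ / %ΔP = (23720/26520) / (-153/497.5) = -2.90832…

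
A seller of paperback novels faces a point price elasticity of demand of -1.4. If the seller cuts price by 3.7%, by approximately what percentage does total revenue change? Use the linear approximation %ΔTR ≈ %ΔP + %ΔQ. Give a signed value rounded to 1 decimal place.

+1.5%

%ΔQ ≈ Ed × %ΔP = (-1.4) × (-3.7%) = +5.1800%
%ΔTR ≈ %ΔP + %ΔQ = (-3.7%) + (+5.1800%) = +1.4800%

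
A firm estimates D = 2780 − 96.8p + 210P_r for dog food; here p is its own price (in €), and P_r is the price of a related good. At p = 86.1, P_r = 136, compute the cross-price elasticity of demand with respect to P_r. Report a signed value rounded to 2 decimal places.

At the given values, D = 2780 − 96.8(86.1) + 210(136) = 23005.52.
∂D/∂P_r = 210.
E = (210) × (136/23005.52) = 1.2414…

1.24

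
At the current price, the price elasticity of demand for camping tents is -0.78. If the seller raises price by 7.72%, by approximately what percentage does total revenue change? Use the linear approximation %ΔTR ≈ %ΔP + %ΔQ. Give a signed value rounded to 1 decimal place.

+1.7%

%ΔQ ≈ Ed × %ΔP = (-0.78) × (+7.72%) = -6.0216%
%ΔTR ≈ %ΔP + %ΔQ = (+7.72%) + (-6.0216%) = +1.6984%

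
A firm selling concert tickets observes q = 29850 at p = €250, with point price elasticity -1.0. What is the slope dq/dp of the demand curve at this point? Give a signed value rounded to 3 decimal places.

-119.400

Ed = (dq/dp)·(p/q) ⇒ dq/dp = Ed·q/p = (-1.0)·29850/250 = -119.4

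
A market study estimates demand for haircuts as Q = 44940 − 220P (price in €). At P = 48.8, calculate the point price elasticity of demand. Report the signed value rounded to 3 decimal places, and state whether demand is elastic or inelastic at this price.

-0.314; inelastic

dQ/dP = −220. At P = 48.8, Q = 44940 − 220(48.8) = 34204.
Ed = (dQ/dP)·(P/Q) = −220 × (48.8/34204) = -0.31388…
|Ed| = 0.314 < 1, so demand is inelastic.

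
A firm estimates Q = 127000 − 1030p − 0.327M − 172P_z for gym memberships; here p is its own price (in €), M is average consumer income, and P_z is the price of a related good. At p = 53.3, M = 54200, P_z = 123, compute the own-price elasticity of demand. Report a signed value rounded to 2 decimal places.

-1.65

At the given values, Q = 127000 − 1030(53.3) − 0.327(54200) − 172(123) = 33221.6.
∂Q/∂p = −1030.
E = (-1030) × (53.3/33221.6) = -1.6525…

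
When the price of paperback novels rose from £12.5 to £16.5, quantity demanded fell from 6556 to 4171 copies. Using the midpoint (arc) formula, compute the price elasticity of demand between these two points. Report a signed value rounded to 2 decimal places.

-1.61

%ΔQ = (4171 − 6556) / [(6556 + 4171)/2] = -2385/5363.5 = -0.444672…
%ΔP = (16.5 − 12.5) / [(12.5 + 16.5)/2] = 4/14.5 = 0.275862…
Arc Ed = %ΔQ / %ΔP = (-2385/5363.5) / (4/14.5) = -1.6119…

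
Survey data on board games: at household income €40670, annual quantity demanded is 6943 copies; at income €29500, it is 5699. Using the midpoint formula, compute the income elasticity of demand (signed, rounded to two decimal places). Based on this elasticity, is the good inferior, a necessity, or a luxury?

0.62; necessity

%ΔQ = (5699 − 6943)/[( 6943 + 5699)/2] = -1244/6321 = -0.196804…
%ΔIncome = (29500 − 40670)/[( 40670 + 29500)/2] = -11170/35085 = -0.318369…
E_income = (-1244/6321) / (-11170/35085) = 0.6181…
0 < E_income < 1 ⇒ normal good, necessity.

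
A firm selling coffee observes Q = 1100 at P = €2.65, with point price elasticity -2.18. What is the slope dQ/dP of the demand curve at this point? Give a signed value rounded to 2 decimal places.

-904.91

Ed = (dQ/dP)·(P/Q) ⇒ dQ/dP = Ed·Q/P = (-2.18)·1100/2.65 = -904.9056…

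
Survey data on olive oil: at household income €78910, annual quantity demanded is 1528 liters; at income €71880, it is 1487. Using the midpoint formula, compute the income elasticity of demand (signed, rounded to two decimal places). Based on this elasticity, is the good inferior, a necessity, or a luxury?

%ΔQ = (1487 − 1528)/[( 1528 + 1487)/2] = -41/1507.5 = -0.027197…
%ΔIncome = (71880 − 78910)/[( 78910 + 71880)/2] = -7030/75395 = -0.093242…
E_income = (-41/1507.5) / (-7030/75395) = 0.2916…
0 < E_income < 1 ⇒ normal good, necessity.

0.29; necessity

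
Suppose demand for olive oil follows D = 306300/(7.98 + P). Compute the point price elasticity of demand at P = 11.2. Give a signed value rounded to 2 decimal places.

-0.58

dD/dP = −306300/(7.98 + P)² = -832.626. At P = 11.2, D = 15969.8.
Ed = (dD/dP)·(P/D) = (-832.626) × (11.2/15969.8) = -0.5839…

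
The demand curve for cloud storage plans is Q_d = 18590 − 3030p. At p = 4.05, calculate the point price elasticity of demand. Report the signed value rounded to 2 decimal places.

dQ_d/dp = −3030. At p = 4.05, Q_d = 18590 − 3030(4.05) = 6318.5.
Ed = (dQ_d/dp)·(p/Q_d) = −3030 × (4.05/6318.5) = -1.9421…

-1.94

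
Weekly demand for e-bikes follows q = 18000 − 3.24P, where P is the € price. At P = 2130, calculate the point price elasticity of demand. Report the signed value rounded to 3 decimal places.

dq/dP = −3.24. At P = 2130, q = 18000 − 3.24(2130) = 11098.8.
Ed = (dq/dP)·(P/q) = −3.24 × (2130/11098.8) = -0.62179…

-0.622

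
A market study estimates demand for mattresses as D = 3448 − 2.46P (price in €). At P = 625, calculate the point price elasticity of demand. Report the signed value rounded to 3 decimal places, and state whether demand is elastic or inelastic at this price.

dD/dP = −2.46. At P = 625, D = 3448 − 2.46(625) = 1910.5.
Ed = (dD/dP)·(P/D) = −2.46 × (625/1910.5) = -0.80476…
|Ed| = 0.805 < 1, so demand is inelastic.

-0.805; inelastic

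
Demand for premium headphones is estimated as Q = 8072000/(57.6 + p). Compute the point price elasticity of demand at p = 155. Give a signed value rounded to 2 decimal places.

dQ/dp = −8072000/(57.6 + p)² = -178.589. At p = 155, Q = 37968.
Ed = (dQ/dp)·(p/Q) = (-178.589) × (155/37968) = -0.7290…

-0.73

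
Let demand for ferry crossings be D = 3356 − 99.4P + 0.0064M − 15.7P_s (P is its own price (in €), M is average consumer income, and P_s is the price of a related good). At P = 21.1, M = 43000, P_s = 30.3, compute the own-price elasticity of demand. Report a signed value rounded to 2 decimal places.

At the given values, D = 3356 − 99.4(21.1) + 0.0064(43000) − 15.7(30.3) = 1058.15.
∂D/∂P = −99.4.
E = (-99.4) × (21.1/1058.15) = -1.9820…

-1.98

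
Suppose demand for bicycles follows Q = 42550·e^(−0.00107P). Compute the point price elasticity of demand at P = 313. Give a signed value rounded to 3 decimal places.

-0.335

dQ/dP = −0.00107·Q = -32.5712. At P = 313, Q = 30440.4.
Ed = (dQ/dP)·(P/Q) = (-32.5712) × (313/30440.4) = -0.33491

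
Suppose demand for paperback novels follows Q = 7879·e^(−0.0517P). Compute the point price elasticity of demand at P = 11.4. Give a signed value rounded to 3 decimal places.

dQ/dP = −0.0517·Q = -225.942. At P = 11.4, Q = 4370.25.
Ed = (dQ/dP)·(P/Q) = (-225.942) × (11.4/4370.25) = -0.58938

-0.589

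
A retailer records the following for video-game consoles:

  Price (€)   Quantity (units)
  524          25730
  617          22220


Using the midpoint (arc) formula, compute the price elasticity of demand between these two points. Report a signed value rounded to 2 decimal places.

-0.90

%ΔQ = (22220 − 25730) / [(25730 + 22220)/2] = -3510/23975 = -0.146402…
%ΔP = (617 − 524) / [(524 + 617)/2] = 93/570.5 = 0.163014…
Arc Ed = %ΔQ / %ΔP = (-3510/23975) / (93/570.5) = -0.8980…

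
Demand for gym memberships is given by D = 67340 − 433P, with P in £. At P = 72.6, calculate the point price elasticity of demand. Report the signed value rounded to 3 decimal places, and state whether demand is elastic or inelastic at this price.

-0.876; inelastic

dD/dP = −433. At P = 72.6, D = 67340 − 433(72.6) = 35904.2.
Ed = (dD/dP)·(P/D) = −433 × (72.6/35904.2) = -0.87554…
|Ed| = 0.876 < 1, so demand is inelastic.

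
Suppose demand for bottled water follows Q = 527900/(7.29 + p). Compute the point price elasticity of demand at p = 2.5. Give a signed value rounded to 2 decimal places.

-0.26

dQ/dp = −527900/(7.29 + p)² = -5507.9. At p = 2.5, Q = 53922.4.
Ed = (dQ/dp)·(p/Q) = (-5507.9) × (2.5/53922.4) = -0.2553…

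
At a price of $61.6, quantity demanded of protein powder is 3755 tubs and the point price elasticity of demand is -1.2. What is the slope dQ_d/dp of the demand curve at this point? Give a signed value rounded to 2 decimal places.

Ed = (dQ_d/dp)·(p/Q_d) ⇒ dQ_d/dp = Ed·Q_d/p = (-1.2)·3755/61.6 = -73.1493…

-73.15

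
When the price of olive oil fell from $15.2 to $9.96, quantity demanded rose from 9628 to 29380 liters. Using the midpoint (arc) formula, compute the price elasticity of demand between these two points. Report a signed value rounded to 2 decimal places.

%ΔQ = (29380 − 9628) / [(9628 + 29380)/2] = 19752/19504 = 1.012715…
%ΔP = (9.96 − 15.2) / [(15.2 + 9.96)/2] = -5.24/12.58 = -0.416534…
Arc Ed = %ΔQ / %ΔP = (19752/19504) / (-5.24/12.58) = -2.4312…

-2.43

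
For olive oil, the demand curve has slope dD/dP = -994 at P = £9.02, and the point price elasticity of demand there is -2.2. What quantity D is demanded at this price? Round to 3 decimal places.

4075.400

Ed = (dD/dP)·(P/D) ⇒ D = (dD/dP)·P/Ed = (-994)·9.02/(-2.2) = 4075.4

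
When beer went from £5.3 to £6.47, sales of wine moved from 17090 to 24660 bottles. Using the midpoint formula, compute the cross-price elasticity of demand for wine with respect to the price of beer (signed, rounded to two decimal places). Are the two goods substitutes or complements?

%ΔQ_{wine} = (24660 − 17090)/avg = 7570/20875 = 0.362634…
%ΔP_{beer} = (6.47 − 5.3)/avg = 1.17/5.885 = 0.198810…
E_cross = (7570/20875) / (1.17/5.885) = 1.8240…
E_cross > 0 ⇒ the goods are substitutes.

1.82; substitutes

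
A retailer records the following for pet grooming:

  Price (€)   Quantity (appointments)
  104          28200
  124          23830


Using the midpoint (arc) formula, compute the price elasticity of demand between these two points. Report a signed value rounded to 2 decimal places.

%ΔQ = (23830 − 28200) / [(28200 + 23830)/2] = -4370/26015 = -0.167980…
%ΔP = (124 − 104) / [(104 + 124)/2] = 20/114 = 0.175438…
Arc Ed = %ΔQ / %ΔP = (-4370/26015) / (20/114) = -0.9574…

-0.96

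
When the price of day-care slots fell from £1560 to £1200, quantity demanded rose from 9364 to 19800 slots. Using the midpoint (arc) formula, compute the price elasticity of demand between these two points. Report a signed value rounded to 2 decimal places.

%ΔQ = (19800 − 9364) / [(9364 + 19800)/2] = 10436/14582 = 0.715676…
%ΔP = (1200 − 1560) / [(1560 + 1200)/2] = -360/1380 = -0.260869…
Arc Ed = %ΔQ / %ΔP = (10436/14582) / (-360/1380) = -2.7434…

-2.74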